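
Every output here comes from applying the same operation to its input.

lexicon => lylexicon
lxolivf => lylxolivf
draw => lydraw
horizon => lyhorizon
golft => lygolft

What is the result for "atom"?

lyatom

The rule is to prepend "ly".
Applying that to "atom" gives "lyatom".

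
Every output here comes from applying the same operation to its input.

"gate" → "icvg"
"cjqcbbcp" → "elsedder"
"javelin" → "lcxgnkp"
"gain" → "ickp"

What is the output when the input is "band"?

dcpf

Looking at the pairs, the operation is to shift every letter 2 places forward in the alphabet (wrapping around).
For "band" the result is "dcpf".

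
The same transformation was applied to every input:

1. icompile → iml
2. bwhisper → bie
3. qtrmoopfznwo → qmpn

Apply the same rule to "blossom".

Rule — keep one character in every 3, starting at position 1 (positions 1st, 4th, 7th, ...).
Applying that to "blossom" gives "bsm".

bsm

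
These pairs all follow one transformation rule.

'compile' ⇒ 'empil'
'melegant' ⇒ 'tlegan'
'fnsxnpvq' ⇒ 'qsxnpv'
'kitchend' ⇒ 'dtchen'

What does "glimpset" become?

timpse

What's happening: delete the first 2 characters, then move the last character to the front.
On "glimpset": the first step gives "impset", and the second then gives "timpse".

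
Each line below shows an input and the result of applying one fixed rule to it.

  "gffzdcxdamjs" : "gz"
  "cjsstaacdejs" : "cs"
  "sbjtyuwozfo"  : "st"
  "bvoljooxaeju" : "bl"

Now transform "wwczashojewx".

wz

Looking at the pairs, the operation is to keep one character in every 3, starting at position 1 (positions 1st, 4th, 7th, ...), then keep only the first 2 characters.
Applying both steps to "wwczashojewx": "wzhe", then "wz".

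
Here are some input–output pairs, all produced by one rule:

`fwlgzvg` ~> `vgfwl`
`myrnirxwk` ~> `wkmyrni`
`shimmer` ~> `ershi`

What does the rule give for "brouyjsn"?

In each case the input is transformed by: move the last 2 characters to the front (rotate right by 2), then delete the last 2 characters.
Starting from "brouyjsn": after the first operation, "snbrouyj"; after the second, "snbrou".

snbrou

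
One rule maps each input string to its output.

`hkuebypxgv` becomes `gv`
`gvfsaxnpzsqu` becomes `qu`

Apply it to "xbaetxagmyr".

yr

What's happening: keep only the last 2 characters.
"xbaetxagmyr" → "yr".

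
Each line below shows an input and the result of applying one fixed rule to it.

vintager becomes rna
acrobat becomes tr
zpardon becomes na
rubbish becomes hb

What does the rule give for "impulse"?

In each case the input is transformed by: take characters alternately from the front and the back (1st, last, 2nd, 2nd-last, ...), then keep one character in every 3, starting at position 2 (positions 2nd, 5th, 8th, ...).
Applying both steps to "impulse": "iemsplu", then "ep".

ep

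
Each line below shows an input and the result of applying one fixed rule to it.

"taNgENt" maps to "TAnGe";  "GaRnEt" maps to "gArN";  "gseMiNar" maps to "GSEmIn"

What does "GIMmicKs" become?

The pattern: flip the case of every letter, then delete the last 2 characters.
"GIMmicKs" → "gimMIC".

gimMIC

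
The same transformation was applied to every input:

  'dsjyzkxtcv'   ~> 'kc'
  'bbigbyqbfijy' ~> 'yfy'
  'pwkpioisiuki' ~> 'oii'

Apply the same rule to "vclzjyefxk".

Each output is the input with this applied: keep one character in every 3, starting at position 3 (positions 3rd, 6th, 9th, ...), then delete the first character.
"vclzjyefxk" → "lyx" → "yx".

yx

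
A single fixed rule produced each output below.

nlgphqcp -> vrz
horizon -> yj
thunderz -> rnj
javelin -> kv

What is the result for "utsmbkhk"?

dlu

Each output is the input with this applied: keep one character in every 3, starting at position 2 (positions 2nd, 5th, 8th, ...), then shift every letter 10 places forward in the alphabet (wrapping around).
"utsmbkhk" → "tbk" → "dlu".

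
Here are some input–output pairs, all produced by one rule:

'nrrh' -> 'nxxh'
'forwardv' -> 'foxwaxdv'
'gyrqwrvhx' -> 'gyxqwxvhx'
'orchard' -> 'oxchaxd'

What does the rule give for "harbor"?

Rule — replace every "r" with "x".
So "harbor" becomes "haxbox".

haxbox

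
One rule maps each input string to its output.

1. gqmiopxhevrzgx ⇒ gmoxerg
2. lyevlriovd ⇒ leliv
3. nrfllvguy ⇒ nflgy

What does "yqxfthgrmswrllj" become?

Each output is the input with this applied: keep every other character starting from the first (positions 1st, 3rd, 5th, ...).
So "yqxfthgrmswrllj" becomes "yxtgmwlj".

yxtgmwlj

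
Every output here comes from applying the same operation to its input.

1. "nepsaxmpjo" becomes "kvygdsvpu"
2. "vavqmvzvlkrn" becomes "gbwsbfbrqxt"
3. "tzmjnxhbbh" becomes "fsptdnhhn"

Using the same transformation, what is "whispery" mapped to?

The rule is to delete the first character, then shift every letter 6 places forward in the alphabet (wrapping around).
"whispery" → "hispery" → "noyvkxe".

noyvkxe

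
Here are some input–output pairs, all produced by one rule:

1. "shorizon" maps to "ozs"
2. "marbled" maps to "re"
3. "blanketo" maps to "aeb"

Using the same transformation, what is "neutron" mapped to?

uo

Looking at the pairs, the operation is to move the first character to the end, then keep one character in every 3, starting at position 2 (positions 2nd, 5th, 8th, ...).
For "neutron", step one produces "eutronn"; step two turns that into "uo".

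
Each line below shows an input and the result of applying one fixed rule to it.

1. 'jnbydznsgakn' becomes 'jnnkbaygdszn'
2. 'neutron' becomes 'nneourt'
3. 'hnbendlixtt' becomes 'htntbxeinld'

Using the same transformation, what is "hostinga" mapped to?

haogsnti

Rule — take characters alternately from the front and the back (1st, last, 2nd, 2nd-last, ...).
"hostinga" → "haogsnti".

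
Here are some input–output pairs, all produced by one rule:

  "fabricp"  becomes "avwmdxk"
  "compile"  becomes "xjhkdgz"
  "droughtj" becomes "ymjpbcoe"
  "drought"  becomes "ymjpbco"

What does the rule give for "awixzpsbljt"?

vrdsuknwgeo

What's happening: shift every letter 5 places backward in the alphabet (wrapping around).
Doing the same to "awixzpsbljt": "vrdsuknwgeo".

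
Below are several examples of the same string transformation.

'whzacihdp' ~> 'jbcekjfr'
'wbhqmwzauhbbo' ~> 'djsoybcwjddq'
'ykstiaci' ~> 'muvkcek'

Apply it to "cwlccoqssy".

The transformation: shift every letter 2 places forward in the alphabet (wrapping around), then delete the first character.
"cwlccoqssy" → "eyneeqsuua" → "yneeqsuua".

yneeqsuua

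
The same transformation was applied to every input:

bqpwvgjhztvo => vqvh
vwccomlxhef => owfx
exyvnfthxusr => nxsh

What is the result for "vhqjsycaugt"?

shta

Rule — keep one character in every 3, starting at position 2 (positions 2nd, 5th, 8th, ...), then swap each adjacent pair of characters (1↔2, 3↔4, ...).
On "vhqjsycaugt": the first step gives "hsat", and the second then gives "shta".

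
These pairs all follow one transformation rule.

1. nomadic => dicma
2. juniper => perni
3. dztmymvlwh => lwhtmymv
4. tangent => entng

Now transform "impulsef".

sefpul

The rule is to delete the first 2 characters, then move the last 3 characters to the front (rotate right by 3).
"impulsef" → "pulsef" → "sefpul".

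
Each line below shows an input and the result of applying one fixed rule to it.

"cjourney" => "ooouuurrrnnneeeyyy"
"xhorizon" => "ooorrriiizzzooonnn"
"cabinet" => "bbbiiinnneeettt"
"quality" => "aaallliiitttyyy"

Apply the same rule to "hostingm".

Looking at the pairs, the operation is to delete the first 2 characters, then repeat every character 3 times.
Starting from "hostingm": after the first operation, "stingm"; after the second, "ssstttiiinnngggmmm".

ssstttiiinnngggmmm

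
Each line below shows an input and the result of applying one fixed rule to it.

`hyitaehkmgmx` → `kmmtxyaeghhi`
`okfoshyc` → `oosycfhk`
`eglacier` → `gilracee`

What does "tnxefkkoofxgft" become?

noottxxefffgkk

Rule — sort the characters into alphabetical order, then swap the front and back halves of the string.
On "tnxefkkoofxgft": the first step gives "efffgkknoottxx", and the second then gives "noottxxefffgkk".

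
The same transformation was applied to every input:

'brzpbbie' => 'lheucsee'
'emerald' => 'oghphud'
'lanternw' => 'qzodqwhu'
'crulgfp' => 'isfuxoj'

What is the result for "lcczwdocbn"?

Each output is the input with this applied: move the last 2 characters to the front (rotate right by 2), then shift every letter 3 places forward in the alphabet (wrapping around).
"lcczwdocbn" → "bnlcczwdoc" → "eqoffczgrf".

eqoffczgrf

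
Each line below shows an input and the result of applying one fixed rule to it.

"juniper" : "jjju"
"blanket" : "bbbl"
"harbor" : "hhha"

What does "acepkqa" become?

Rule — repeat every character 3 times, then keep only the first 4 characters.
"acepkqa" → "aaaccceeepppkkkqqqaaa" → "aaac".

aaac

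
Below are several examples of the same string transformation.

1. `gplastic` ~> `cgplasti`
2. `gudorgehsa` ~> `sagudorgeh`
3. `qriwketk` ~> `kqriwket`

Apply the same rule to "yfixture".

The transformation: move the first 3 characters to the end (rotate left by 3), then swap the front and back halves of the string.
"yfixture" → "xtureyfi" → "eyfixtur".

eyfixtur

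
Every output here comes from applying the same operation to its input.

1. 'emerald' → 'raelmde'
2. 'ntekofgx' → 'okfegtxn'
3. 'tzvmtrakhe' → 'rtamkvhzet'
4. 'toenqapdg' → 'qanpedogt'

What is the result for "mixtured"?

Looking at the pairs, the operation is to take characters alternately from the front and the back (1st, last, 2nd, 2nd-last, ...), then reverse the string.
For "mixtured", step one produces "mdiexrtu"; step two turns that into "utrxeidm".
(Check on "tzvmtrakhe": → "tezhvkmatr" → "rtamkvhzet" ✓)

utrxeidm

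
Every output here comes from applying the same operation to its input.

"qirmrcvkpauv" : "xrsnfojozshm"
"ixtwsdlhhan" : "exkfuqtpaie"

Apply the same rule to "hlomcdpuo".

The pattern: shift every letter 3 places backward in the alphabet (wrapping around), then move the last 3 characters to the front (rotate right by 3).
On "hlomcdpuo": the first step gives "eiljzamrl", and the second then gives "mrleiljza".

mrleiljza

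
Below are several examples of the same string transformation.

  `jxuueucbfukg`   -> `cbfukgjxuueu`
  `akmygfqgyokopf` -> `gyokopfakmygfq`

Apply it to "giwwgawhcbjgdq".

hcbjgdqgiwwgaw

Each output is the input with this applied: swap the front and back halves of the string.
Applying that to "giwwgawhcbjgdq" gives "hcbjgdqgiwwgaw".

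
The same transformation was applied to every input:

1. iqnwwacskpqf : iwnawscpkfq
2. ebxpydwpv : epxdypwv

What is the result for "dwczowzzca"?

dzcwozzac

Looking at the pairs, the operation is to swap each adjacent pair of characters (1↔2, 3↔4, ...), then delete the first character.
"dwczowzzca" → "wdzcwozzac" → "dzcwozzac".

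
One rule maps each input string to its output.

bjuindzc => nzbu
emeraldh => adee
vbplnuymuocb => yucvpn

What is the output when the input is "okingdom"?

gooi

The pattern: keep every other character starting from the first (positions 1st, 3rd, 5th, ...), then swap the front and back halves of the string.
On "okingdom": the first step gives "oigo", and the second then gives "gooi".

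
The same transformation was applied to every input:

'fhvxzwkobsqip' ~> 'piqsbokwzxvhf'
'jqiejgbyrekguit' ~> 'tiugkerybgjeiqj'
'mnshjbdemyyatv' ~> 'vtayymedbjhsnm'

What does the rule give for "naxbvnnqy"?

The transformation: reverse the string.
So "naxbvnnqy" becomes "yqnnvbxan".

yqnnvbxan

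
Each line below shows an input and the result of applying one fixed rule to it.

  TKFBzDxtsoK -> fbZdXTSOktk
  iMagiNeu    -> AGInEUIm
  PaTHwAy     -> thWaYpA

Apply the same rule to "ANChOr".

The transformation: flip the case of every letter, then move the first 2 characters to the end (rotate left by 2).
Applying both steps to "ANChOr": "ancHoR", then "cHoRan".

cHoRan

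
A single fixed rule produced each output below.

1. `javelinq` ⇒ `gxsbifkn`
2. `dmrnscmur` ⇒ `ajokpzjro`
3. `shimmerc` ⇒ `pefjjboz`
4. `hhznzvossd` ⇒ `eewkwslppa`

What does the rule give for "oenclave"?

lbkzixsb

Each output is the input with this applied: shift every letter 3 places backward in the alphabet (wrapping around).
For "oenclave" the result is "lbkzixsb".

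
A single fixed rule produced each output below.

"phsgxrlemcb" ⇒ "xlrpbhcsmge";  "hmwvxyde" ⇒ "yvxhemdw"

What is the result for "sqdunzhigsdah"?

The transformation: take characters alternately from the front and the back (1st, last, 2nd, 2nd-last, ...), then move the last 3 characters to the front (rotate right by 3).
On "sqdunzhigsdah": the first step gives "shqaddusngzih", and the second then gives "zihshqaddusng".
(Check on "phsgxrlemcb": → "pbhcsmgexlr" → "xlrpbhcsmge" ✓)

zihshqaddusng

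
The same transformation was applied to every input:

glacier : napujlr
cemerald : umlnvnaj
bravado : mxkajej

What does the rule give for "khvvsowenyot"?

What's happening: move the last 2 characters to the front (rotate right by 2), then shift every letter 9 places forward in the alphabet (wrapping around).
"khvvsowenyot" → "otkhvvsoweny" → "xctqeebxfnwh".
(Check on "cemerald": → "ldcemera" → "umlnvnaj" ✓)

xctqeebxfnwh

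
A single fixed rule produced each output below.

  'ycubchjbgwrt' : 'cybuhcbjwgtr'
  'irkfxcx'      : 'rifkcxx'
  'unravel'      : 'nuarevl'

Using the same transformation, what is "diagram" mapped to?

idgaarm

The pattern: swap each adjacent pair of characters (1↔2, 3↔4, ...).
On "diagram" that produces "idgaarm".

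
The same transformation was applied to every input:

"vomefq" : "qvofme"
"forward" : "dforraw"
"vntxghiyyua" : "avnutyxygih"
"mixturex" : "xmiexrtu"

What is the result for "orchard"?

dorrcah

The transformation: swap the first and last characters, then take characters alternately from the front and the back (1st, last, 2nd, 2nd-last, ...).
On "orchard": the first step gives "drcharo", and the second then gives "dorrcah".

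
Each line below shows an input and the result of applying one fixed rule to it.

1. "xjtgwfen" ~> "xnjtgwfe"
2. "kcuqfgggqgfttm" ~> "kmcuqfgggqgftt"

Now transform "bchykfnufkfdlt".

btchykfnufkfdl

Looking at the pairs, the operation is to swap the first and last characters, then move the last character to the front.
"bchykfnufkfdlt" → "btchykfnufkfdl".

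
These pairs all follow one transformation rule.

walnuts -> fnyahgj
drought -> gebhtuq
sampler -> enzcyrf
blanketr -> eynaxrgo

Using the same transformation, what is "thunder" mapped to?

The rule is to shift every letter 13 places forward in the alphabet (wrapping around) — i.e. ROT13, then swap the first and last characters.
Doing the same to "thunder": "euhaqrg".

euhaqrg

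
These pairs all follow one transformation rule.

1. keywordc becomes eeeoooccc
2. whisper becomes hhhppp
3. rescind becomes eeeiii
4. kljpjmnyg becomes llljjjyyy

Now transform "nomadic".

What's happening: keep one character in every 3, starting at position 2 (positions 2nd, 5th, 8th, ...), then repeat every character 3 times.
Applying both steps to "nomadic": "od", then "oooddd".

oooddd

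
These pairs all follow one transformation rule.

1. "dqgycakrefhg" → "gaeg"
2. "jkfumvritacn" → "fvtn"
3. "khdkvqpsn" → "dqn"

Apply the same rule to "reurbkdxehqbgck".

ukebk

The transformation: keep one character in every 3, starting at position 3 (positions 3rd, 6th, 9th, ...).
Doing the same to "reurbkdxehqbgck": "ukebk".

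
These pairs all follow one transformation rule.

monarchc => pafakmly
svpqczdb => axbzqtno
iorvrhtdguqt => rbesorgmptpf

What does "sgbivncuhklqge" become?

sfijoecqezgtla

What's happening: swap the front and back halves of the string, then shift every letter 2 places backward in the alphabet (wrapping around).
Working it through for "sgbivncuhklqge": intermediate "uhklqgesgbivnc", final "sfijoecqezgtla".
(Check on "svpqczdb": → "czdbsvpq" → "axbzqtno" ✓)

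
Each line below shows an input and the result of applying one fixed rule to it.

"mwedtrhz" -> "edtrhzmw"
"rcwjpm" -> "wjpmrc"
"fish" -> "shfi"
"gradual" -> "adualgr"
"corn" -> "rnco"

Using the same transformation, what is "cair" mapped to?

irca

The pattern: move the first 2 characters to the end (rotate left by 2).
For "cair" the result is "irca".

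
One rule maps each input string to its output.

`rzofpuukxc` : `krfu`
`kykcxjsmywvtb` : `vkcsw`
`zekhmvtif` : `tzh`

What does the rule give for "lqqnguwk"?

Looking at the pairs, the operation is to move the last 3 characters to the front (rotate right by 3), then keep one character in every 3, starting at position 1 (positions 1st, 4th, 7th, ...).
Applying that to "lqqnguwk" gives "uln".

uln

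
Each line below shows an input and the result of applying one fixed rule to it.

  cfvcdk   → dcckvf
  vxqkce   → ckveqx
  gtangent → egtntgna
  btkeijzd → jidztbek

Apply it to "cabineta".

In each case the input is transformed by: swap the front and back halves of the string, then swap each adjacent pair of characters (1↔2, 3↔4, ...).
"cabineta" → "netacabi" → "enatacib".

enatacib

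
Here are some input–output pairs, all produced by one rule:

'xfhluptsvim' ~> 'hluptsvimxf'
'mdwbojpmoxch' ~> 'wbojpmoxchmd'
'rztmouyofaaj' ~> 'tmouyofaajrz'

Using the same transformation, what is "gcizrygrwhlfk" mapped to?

izrygrwhlfkgc

What's happening: move the first 2 characters to the end (rotate left by 2).
"gcizrygrwhlfk" → "izrygrwhlfkgc".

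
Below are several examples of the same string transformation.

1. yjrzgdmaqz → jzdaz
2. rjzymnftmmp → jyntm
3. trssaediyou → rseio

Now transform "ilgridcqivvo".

lrdqvo

Rule — keep every other character starting from the second (positions 2nd, 4th, 6th, ...).
Applying that to "ilgridcqivvo" gives "lrdqvo".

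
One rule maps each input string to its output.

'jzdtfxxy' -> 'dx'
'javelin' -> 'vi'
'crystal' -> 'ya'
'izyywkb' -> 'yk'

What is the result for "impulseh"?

What's happening: keep one character in every 3, starting at position 3 (positions 3rd, 6th, 9th, ...).
On "impulseh" that produces "ps".

ps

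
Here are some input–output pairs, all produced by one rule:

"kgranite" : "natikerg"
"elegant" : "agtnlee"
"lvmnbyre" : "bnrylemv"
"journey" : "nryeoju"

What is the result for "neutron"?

rtnoenu

Looking at the pairs, the operation is to move the first 3 characters to the end (rotate left by 3), then swap each adjacent pair of characters (1↔2, 3↔4, ...).
Working it through for "neutron": intermediate "tronneu", final "rtnoenu".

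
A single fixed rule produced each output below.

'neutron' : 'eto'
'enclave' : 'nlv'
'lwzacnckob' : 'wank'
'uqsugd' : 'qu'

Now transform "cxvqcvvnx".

xqvn

Each output is the input with this applied: delete the last character, then keep every other character starting from the second (positions 2nd, 4th, 6th, ...).
Applying both steps to "cxvqcvvnx": "cxvqcvvn", then "xqvn".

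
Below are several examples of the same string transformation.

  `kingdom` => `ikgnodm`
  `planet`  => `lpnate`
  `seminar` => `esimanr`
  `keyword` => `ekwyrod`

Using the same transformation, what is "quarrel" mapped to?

Each output is the input with this applied: swap each adjacent pair of characters (1↔2, 3↔4, ...).
So "quarrel" becomes "uqraerl".

uqraerl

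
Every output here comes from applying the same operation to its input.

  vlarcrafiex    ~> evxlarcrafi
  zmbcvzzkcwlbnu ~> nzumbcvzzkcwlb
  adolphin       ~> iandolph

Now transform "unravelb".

lubnrave

The transformation: swap the first and last characters, then move the last 2 characters to the front (rotate right by 2).
On "unravelb" that produces "lubnrave".
(Check on "adolphin": → "ndolphia" → "iandolph" ✓)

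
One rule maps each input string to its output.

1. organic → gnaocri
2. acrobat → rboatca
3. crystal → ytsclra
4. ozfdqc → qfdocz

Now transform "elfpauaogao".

In each case the input is transformed by: take characters alternately from the front and the back (1st, last, 2nd, 2nd-last, ...), then move the last 3 characters to the front (rotate right by 3).
For "elfpauaogao", step one produces "eolafgpoaau"; step two turns that into "aaueolafgpo".

aaueolafgpo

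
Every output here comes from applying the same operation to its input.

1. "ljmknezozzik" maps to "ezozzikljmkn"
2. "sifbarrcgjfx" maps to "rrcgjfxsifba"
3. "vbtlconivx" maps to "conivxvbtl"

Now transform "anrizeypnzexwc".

ypnzexwcanrize

What's happening: move the last character to the front, then swap the front and back halves of the string.
Applying both steps to "anrizeypnzexwc": "canrizeypnzexw", then "ypnzexwcanrize".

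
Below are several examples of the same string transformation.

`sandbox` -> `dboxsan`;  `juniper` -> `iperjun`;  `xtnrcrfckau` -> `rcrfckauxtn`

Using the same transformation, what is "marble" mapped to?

blemar

What's happening: move the first 3 characters to the end (rotate left by 3).
For "marble" the result is "blemar".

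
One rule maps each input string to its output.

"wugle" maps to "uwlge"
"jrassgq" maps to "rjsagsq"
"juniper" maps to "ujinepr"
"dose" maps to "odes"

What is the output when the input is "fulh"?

ufhl

Each output is the input with this applied: swap each adjacent pair of characters (1↔2, 3↔4, ...).
"fulh" → "ufhl".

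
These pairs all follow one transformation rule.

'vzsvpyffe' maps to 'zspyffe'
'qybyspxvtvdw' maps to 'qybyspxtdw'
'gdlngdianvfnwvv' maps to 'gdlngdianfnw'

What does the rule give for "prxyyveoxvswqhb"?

Rule — remove every "v".
On "prxyyveoxvswqhb" that produces "prxyyeoxswqhb".

prxyyeoxswqhb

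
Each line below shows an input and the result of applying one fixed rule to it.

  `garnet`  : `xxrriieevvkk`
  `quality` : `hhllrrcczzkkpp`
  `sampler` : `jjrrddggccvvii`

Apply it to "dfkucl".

The pattern: shift every letter 9 places backward in the alphabet (wrapping around), then double every character.
On "dfkucl": the first step gives "uwbltc", and the second then gives "uuwwbbllttcc".

uuwwbbllttcc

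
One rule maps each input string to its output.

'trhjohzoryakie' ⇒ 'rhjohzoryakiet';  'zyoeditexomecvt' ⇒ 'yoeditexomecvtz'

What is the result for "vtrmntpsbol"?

In each case the input is transformed by: move the first character to the end.
"vtrmntpsbol" → "trmntpsbolv".

trmntpsbolv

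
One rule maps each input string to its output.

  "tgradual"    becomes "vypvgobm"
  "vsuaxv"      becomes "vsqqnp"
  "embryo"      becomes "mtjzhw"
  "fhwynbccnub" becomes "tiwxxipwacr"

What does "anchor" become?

The rule is to shift every letter 5 places backward in the alphabet (wrapping around), then move the first 3 characters to the end (rotate left by 3).
For "anchor", step one produces "vixcjm"; step two turns that into "cjmvix".

cjmvix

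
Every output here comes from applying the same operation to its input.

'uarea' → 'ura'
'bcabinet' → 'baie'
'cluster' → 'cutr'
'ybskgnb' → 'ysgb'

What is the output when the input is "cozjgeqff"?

czgqf

What's happening: keep every other character starting from the first (positions 1st, 3rd, 5th, ...).
So "cozjgeqff" becomes "czgqf".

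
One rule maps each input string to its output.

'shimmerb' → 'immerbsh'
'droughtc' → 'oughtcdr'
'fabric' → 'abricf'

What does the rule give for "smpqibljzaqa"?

ibljzaqasmpq

Looking at the pairs, the operation is to move the last 2 characters to the front (rotate right by 2), then swap the front and back halves of the string.
On "smpqibljzaqa": the first step gives "qasmpqibljza", and the second then gives "ibljzaqasmpq".
(Check on "shimmerb": → "rbshimme" → "immerbsh" ✓)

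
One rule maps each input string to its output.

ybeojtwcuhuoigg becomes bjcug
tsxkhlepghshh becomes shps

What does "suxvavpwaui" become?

Rule — keep one character in every 3, starting at position 2 (positions 2nd, 5th, 8th, ...).
For "suxvavpwaui" the result is "uawi".

uawi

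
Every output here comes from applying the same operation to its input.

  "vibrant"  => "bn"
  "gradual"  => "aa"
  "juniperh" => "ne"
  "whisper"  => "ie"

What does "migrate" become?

gt

The rule is to keep one character in every 3, starting at position 3 (positions 3rd, 6th, 9th, ...).
Doing the same to "migrate": "gt".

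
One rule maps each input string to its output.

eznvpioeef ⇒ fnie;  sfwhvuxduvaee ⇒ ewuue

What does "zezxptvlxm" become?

The transformation: move the last character to the front, then keep one character in every 3, starting at position 1 (positions 1st, 4th, 7th, ...).
Applying both steps to "zezxptvlxm": "mzezxptvlx", then "mztx".

mztx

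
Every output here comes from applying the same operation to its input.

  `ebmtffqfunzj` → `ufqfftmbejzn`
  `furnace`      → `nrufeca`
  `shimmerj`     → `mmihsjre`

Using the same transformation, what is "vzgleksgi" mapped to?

kelgzvigs

The rule is to reverse the string, then move the first 3 characters to the end (rotate left by 3).
Applying that to "vzgleksgi" gives "kelgzvigs".
(Check on "furnace": → "ecanruf" → "nrufeca" ✓)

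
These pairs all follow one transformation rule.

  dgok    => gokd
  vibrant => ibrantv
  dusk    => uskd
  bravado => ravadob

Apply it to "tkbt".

kbtt

Rule — move the first character to the end.
"tkbt" → "kbtt".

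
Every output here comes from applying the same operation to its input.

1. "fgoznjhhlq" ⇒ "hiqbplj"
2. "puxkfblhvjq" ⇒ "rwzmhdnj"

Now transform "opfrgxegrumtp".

qrhtizgitw

What's happening: delete the last 3 characters, then shift every letter 2 places forward in the alphabet (wrapping around).
For "opfrgxegrumtp", step one produces "opfrgxegru"; step two turns that into "qrhtizgitw".
(Check on "puxkfblhvjq": → "puxkfblh" → "rwzmhdnj" ✓)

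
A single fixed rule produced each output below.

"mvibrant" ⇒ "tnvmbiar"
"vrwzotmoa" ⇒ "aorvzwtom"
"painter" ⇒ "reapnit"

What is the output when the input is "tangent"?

tnatgne

In each case the input is transformed by: move the last 2 characters to the front (rotate right by 2), then swap each adjacent pair of characters (1↔2, 3↔4, ...).
For "tangent", step one produces "nttange"; step two turns that into "tnatgne".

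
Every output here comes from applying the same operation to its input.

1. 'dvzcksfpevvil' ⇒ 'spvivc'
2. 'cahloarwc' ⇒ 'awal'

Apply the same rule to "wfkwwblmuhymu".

bmhmfw

What's happening: keep every other character starting from the second (positions 2nd, 4th, 6th, ...), then move the first 2 characters to the end (rotate left by 2).
For "wfkwwblmuhymu", step one produces "fwbmhm"; step two turns that into "bmhmfw".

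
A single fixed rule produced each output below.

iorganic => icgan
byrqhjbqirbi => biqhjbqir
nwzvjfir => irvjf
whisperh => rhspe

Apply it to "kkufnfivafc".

In each case the input is transformed by: delete the first 3 characters, then move the last 2 characters to the front (rotate right by 2).
On "kkufnfivafc": the first step gives "fnfivafc", and the second then gives "fcfnfiva".
(Check on "byrqhjbqirbi": → "qhjbqirbi" → "biqhjbqir" ✓)

fcfnfiva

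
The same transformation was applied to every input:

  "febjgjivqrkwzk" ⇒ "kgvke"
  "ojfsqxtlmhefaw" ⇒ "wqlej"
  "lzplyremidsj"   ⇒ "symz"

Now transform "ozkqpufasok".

kpaz

Rule — keep one character in every 3, starting at position 2 (positions 2nd, 5th, 8th, ...), then swap the first and last characters.
Applying both steps to "ozkqpufasok": "zpak", then "kpaz".
(Check on "lzplyremidsj": → "zyms" → "symz" ✓)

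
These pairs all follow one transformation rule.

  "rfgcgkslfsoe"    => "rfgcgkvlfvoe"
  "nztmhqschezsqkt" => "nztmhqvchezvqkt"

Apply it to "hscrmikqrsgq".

In each case the input is transformed by: replace every "s" with "v".
"hscrmikqrsgq" → "hvcrmikqrvgq".

hvcrmikqrvgq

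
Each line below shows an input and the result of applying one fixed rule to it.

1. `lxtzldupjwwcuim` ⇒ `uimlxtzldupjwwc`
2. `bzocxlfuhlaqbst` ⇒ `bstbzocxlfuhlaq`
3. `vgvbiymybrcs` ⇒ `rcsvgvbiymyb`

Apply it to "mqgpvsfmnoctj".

In each case the input is transformed by: move the last 3 characters to the front (rotate right by 3).
"mqgpvsfmnoctj" → "ctjmqgpvsfmno".

ctjmqgpvsfmno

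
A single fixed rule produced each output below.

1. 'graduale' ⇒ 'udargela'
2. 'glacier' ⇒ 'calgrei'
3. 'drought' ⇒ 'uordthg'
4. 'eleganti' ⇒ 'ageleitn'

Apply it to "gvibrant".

What's happening: reverse the string, then move the first 3 characters to the end (rotate left by 3).
For "gvibrant", step one produces "tnarbivg"; step two turns that into "rbivgtna".

rbivgtna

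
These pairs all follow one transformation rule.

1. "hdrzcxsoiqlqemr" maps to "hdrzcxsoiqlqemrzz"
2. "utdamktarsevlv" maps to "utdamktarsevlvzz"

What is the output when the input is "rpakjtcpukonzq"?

rpakjtcpukonzqzz

The rule is to append "zz".
On "rpakjtcpukonzq" that produces "rpakjtcpukonzqzz".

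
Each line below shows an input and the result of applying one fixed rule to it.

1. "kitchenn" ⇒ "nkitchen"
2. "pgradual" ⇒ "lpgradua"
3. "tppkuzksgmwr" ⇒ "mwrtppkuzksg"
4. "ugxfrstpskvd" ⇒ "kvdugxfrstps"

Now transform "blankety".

In each case the input is transformed by: swap the front and back halves of the string, then move the first 3 characters to the end (rotate left by 3).
For "blankety" the result is "yblanket".

yblanket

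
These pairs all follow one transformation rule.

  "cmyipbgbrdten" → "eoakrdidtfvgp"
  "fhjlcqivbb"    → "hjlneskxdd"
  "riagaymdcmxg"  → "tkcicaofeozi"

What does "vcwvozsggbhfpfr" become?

xeyxqbuiidjhrht

Each output is the input with this applied: shift every letter 2 places forward in the alphabet (wrapping around).
On "vcwvozsggbhfpfr" that produces "xeyxqbuiidjhrht".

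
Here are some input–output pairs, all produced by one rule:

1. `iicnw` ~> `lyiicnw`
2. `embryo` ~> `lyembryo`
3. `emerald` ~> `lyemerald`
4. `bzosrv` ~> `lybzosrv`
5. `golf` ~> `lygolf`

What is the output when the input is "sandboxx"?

The transformation: prepend "ly".
Applying that to "sandboxx" gives "lysandboxx".

lysandboxx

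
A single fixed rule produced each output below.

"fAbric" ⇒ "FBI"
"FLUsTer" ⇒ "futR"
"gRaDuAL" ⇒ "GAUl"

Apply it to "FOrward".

Looking at the pairs, the operation is to flip the case of every letter, then keep every other character starting from the first (positions 1st, 3rd, 5th, ...).
On "FOrward": the first step gives "foRWARD", and the second then gives "fRAD".

fRAD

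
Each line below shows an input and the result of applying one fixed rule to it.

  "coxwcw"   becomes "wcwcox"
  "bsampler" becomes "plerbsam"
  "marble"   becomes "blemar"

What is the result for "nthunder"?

ndernthu

Looking at the pairs, the operation is to swap the front and back halves of the string.
"nthunder" → "ndernthu".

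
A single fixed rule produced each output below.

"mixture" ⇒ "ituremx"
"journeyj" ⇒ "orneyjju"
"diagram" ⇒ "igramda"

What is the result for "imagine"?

mgineia

The pattern: move the first 2 characters to the end (rotate left by 2), then swap the first and last characters.
Starting from "imagine": after the first operation, "agineim"; after the second, "mgineia".
(Check on "mixture": → "xturemi" → "ituremx" ✓)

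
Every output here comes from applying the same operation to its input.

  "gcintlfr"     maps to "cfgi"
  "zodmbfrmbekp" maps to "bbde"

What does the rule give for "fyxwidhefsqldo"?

The rule is to sort the characters into alphabetical order, then keep only the first 4 characters.
Applying both steps to "fyxwidhefsqldo": "ddeffhiloqswxy", then "ddef".
(Check on "gcintlfr": → "cfgilnrt" → "cfgi" ✓)

ddef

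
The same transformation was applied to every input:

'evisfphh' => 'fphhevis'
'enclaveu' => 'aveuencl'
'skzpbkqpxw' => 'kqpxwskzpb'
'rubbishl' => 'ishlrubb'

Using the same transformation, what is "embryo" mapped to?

ryoemb

The rule is to swap the front and back halves of the string.
For "embryo" the result is "ryoemb".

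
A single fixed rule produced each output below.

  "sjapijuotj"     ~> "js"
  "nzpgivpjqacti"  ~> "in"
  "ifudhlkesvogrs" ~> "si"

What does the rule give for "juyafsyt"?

Looking at the pairs, the operation is to move the last character to the front, then keep only the first 2 characters.
Working it through for "juyafsyt": intermediate "tjuyafsy", final "tj".
(Check on "nzpgivpjqacti": → "inzpgivpjqact" → "in" ✓)

tj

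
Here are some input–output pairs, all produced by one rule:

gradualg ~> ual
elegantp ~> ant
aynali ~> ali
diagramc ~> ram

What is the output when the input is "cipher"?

her

The rule is to swap the front and back halves of the string, then keep only the first 3 characters.
On "cipher": the first step gives "hercip", and the second then gives "her".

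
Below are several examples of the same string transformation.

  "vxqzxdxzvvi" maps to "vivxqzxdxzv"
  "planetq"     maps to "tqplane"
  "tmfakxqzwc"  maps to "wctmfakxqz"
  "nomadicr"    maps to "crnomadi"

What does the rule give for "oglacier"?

eroglaci

The rule is to move the last 2 characters to the front (rotate right by 2).
For "oglacier" the result is "eroglaci".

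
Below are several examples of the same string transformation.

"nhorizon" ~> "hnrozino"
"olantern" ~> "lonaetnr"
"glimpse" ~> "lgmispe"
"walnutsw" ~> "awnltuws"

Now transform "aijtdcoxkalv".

iatjcdxoakvl

Looking at the pairs, the operation is to swap each adjacent pair of characters (1↔2, 3↔4, ...).
Applying that to "aijtdcoxkalv" gives "iatjcdxoakvl".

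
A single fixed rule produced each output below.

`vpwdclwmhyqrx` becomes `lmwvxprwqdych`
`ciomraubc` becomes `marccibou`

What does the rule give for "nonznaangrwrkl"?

gannloknrzwnra

What's happening: take characters alternately from the front and the back (1st, last, 2nd, 2nd-last, ...), then move the last 3 characters to the front (rotate right by 3).
Starting from "nonznaangrwrkl": after the first operation, "nloknrzwnragan"; after the second, "gannloknrzwnra".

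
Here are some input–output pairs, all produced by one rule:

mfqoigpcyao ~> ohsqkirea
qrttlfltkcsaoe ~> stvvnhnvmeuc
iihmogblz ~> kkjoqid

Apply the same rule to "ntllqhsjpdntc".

Looking at the pairs, the operation is to shift every letter 2 places forward in the alphabet (wrapping around), then delete the last 2 characters.
On "ntllqhsjpdntc": the first step gives "pvnnsjulrfpve", and the second then gives "pvnnsjulrfp".

pvnnsjulrfp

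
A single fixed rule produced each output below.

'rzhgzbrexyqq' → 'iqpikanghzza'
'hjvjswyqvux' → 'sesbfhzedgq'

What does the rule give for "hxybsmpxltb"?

ghkbvyguckq

The transformation: move the first character to the end, then shift every letter 9 places forward in the alphabet (wrapping around).
Doing the same to "hxybsmpxltb": "ghkbvyguckq".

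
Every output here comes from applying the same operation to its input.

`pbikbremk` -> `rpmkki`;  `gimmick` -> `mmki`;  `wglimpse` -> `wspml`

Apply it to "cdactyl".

ytld

What's happening: sort the characters into reverse alphabetical order, then delete the last 3 characters.
Starting from "cdactyl": after the first operation, "ytldcca"; after the second, "ytld".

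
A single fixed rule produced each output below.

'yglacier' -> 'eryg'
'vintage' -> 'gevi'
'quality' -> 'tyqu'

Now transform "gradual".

The transformation: move the first 2 characters to the end (rotate left by 2), then keep only the last 4 characters.
Working it through for "gradual": intermediate "adualgr", final "algr".

algr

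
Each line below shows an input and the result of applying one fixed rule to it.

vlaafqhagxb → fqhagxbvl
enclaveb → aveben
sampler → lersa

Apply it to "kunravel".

avelku

In each case the input is transformed by: move the first 2 characters to the end (rotate left by 2), then delete the first 2 characters.
Starting from "kunravel": after the first operation, "nravelku"; after the second, "avelku".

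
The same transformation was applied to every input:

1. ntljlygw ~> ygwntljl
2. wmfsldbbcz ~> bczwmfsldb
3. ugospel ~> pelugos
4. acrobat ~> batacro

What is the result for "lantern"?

ernlant

In each case the input is transformed by: move the last 3 characters to the front (rotate right by 3).
On "lantern" that produces "ernlant".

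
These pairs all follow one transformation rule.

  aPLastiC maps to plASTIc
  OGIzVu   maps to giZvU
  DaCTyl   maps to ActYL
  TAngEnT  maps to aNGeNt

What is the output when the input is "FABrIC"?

Looking at the pairs, the operation is to delete the first character, then flip the case of every letter.
Starting from "FABrIC": after the first operation, "ABrIC"; after the second, "abRic".

abRic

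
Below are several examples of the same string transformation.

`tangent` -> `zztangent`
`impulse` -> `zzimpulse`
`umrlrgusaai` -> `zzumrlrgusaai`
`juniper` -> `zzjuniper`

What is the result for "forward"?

zzforward

Looking at the pairs, the operation is to prepend "zz".
Doing the same to "forward": "zzforward".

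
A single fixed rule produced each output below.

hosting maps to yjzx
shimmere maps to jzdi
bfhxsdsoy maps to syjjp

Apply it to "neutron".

elie

Looking at the pairs, the operation is to keep every other character starting from the first (positions 1st, 3rd, 5th, ...), then shift every letter 9 places backward in the alphabet (wrapping around).
For "neutron", step one produces "nurn"; step two turns that into "elie".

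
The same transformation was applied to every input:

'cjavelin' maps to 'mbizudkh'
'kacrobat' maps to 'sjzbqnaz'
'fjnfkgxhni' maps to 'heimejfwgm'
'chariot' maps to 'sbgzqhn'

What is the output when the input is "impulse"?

What's happening: shift every letter 1 place backward in the alphabet (wrapping around), then move the last character to the front.
Starting from "impulse": after the first operation, "hlotkrd"; after the second, "dhlotkr".

dhlotkr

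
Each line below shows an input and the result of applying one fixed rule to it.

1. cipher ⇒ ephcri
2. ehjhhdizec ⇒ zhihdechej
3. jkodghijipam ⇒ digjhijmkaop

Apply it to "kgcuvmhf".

Looking at the pairs, the operation is to take characters alternately from the front and the back (1st, last, 2nd, 2nd-last, ...), then swap the front and back halves of the string.
Starting from "kgcuvmhf": after the first operation, "kfghcmuv"; after the second, "cmuvkfgh".

cmuvkfgh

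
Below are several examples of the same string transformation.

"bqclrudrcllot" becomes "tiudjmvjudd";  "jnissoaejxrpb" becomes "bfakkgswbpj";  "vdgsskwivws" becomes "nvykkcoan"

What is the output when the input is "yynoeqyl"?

qqfgwi

Looking at the pairs, the operation is to shift every letter 8 places backward in the alphabet (wrapping around), then delete the last 2 characters.
On "yynoeqyl": the first step gives "qqfgwiqd", and the second then gives "qqfgwi".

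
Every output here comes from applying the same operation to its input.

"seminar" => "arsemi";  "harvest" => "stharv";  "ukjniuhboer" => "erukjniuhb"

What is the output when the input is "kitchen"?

The transformation: move the last 3 characters to the front (rotate right by 3), then delete the first character.
Applying both steps to "kitchen": "henkitc", then "enkitc".
(Check on "ukjniuhboer": → "oerukjniuhb" → "erukjniuhb" ✓)

enkitc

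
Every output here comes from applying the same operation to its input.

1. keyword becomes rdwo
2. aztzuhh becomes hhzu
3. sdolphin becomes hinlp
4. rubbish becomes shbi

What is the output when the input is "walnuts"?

tsnu

What's happening: delete the first 3 characters, then move the first 2 characters to the end (rotate left by 2).
Applying that to "walnuts" gives "tsnu".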